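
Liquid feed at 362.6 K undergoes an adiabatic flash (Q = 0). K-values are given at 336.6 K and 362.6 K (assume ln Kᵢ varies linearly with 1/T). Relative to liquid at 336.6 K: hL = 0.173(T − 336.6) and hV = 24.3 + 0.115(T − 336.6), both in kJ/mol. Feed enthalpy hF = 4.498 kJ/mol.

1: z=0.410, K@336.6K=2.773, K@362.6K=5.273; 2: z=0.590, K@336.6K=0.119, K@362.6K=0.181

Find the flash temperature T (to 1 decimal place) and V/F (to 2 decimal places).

T = 339.1 K, V/F = 0.17

Adiabatic flash: solve Rachford–Rice at each trial T, then check hF = ψ·hV(T) + (1−ψ)·hL(T).
  T = 336.6 K: K = (2.773, 0.119), RR gives ψ = 0.133, H_out = 3.222 kJ/mol
  T = 362.6 K: K = (5.273, 0.181), RR gives ψ = 0.363, H_out = 12.761 kJ/mol
  T = 349.6 K: K = (3.870, 0.148), RR gives ψ = 0.276, H_out = 8.738 kJ/mol
  T = 343.1 K: K = (3.286, 0.133), RR gives ψ = 0.215, H_out = 6.263 kJ/mol
  T = 339.9 K: K = (3.025, 0.126), RR gives ψ = 0.178, H_out = 4.856 kJ/mol
  T = 338.2 K: K = (2.893, 0.122), RR gives ψ = 0.155, H_out = 4.041 kJ/mol
  T = 339.0 K: K = (2.955, 0.124), RR gives ψ = 0.166, H_out = 4.431 kJ/mol
Linear interpolation between T = 339.0 (H_out = 4.431) and T = 339.9 (H_out = 4.856) on hF = 4.498 gives T ≈ 339.1 K, at which ψ = 0.17.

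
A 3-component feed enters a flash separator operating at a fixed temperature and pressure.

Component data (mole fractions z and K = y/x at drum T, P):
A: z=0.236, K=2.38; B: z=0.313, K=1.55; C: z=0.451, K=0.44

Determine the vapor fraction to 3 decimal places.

Let ψ = V/F and solve Σ zᵢ(Kᵢ−1)/(1+ψ(Kᵢ−1)) = 0.
g(0) = ΣzᵢKᵢ − 1 = 0.245 and g(1) = 1 − Σzᵢ/Kᵢ = -0.326, so a root lies in (0, 1).
Iterate (Newton) starting at ψ = 0.55:
  ψ = 0.550: g = -0.0477, g' = -0.496 → ψ = 0.454
  ψ = 0.454: g = -0.0007, g' = -0.485 → ψ = 0.453
Converged at ψ = 0.453.

ψ = 0.453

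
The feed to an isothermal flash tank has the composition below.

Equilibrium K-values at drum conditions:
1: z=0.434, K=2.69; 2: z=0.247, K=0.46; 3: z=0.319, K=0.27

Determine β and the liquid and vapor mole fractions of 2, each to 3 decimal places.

Newton iteration, β⁰ = 0.5:
  β = 0.500: g = -0.1519, g' = -0.921 → β = 0.335
  β = 0.335: g = -0.0028, g' = -0.911 → β = 0.332
Converged at β = 0.332.
Compositions from xᵢ = zᵢ/(1+β(Kᵢ−1)), yᵢ = Kᵢxᵢ:
  1: x = 0.278, y = 0.748
  2: x = 0.301, y = 0.138
  3: x = 0.421, y = 0.114

β = 0.332, x_2 = 0.301, y_2 = 0.138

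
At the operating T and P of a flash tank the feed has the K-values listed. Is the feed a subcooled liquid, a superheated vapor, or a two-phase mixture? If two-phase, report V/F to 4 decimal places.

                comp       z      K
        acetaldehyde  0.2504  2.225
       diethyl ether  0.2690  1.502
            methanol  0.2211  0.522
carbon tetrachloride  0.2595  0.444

ΣzᵢKᵢ = 1.1918; Σzᵢ/Kᵢ = 1.2997.
Both exceed 1, so a two-phase solution exists.
Material balance + equilibrium reduce to Σ zᵢ(Kᵢ−1)/(1+ψ(Kᵢ−1)) = 0.
Iterate (Newton) starting at ψ = 0.5:
  ψ = 0.5000: g = -0.04054, g' = -0.4290 → ψ = 0.4055
  ψ = 0.4055: g = -0.00023, g' = -0.4260 → ψ = 0.4049
Converged at ψ = 0.4049.

two-phase, V/F = 0.4049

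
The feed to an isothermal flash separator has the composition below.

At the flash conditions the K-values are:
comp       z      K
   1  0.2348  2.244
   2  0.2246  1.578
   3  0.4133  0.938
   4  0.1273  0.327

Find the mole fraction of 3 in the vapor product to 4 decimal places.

y_3 = 0.4094

Rachford–Rice: g(ψ) = Σ zᵢ(Kᵢ−1)/(1+ψ(Kᵢ−1)) = 0.
g(0) = ΣzᵢKᵢ − 1 = 0.3106 and g(1) = 1 − Σzᵢ/Kᵢ = -0.0769, so a root lies in (0, 1).
Iterate (Newton) starting at ψ = 0.5:
  ψ = 0.5000: g = 0.12523, g' = -0.3159 → ψ = 0.8964
  ψ = 0.8964: g = -0.01946, g' = -0.4819 → ψ = 0.8560
  ψ = 0.8560: g = -0.00085, g' = -0.4414 → ψ = 0.8541
Converged at ψ = 0.8541.
Compositions from xᵢ = zᵢ/(1+ψ(Kᵢ−1)), yᵢ = Kᵢxᵢ:
  1: x = 0.1138, y = 0.2555
  2: x = 0.1504, y = 0.2373
  3: x = 0.4364, y = 0.4094
  4: x = 0.2994, y = 0.0979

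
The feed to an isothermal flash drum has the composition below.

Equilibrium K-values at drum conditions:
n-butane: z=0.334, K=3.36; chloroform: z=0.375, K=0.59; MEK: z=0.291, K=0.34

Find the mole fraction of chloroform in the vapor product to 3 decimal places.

Material balance + equilibrium reduce to Σ zᵢ(Kᵢ−1)/(1+V/F(Kᵢ−1)) = 0.
Feasibility: ΣzᵢKᵢ = 1.442, Σzᵢ/Kᵢ = 1.591 — both > 1, two phases present.
Newton iteration, V/F⁰ = 0.45:
  V/F = 0.450: g = -0.0795, g' = -0.789 → V/F = 0.349
  V/F = 0.349: g = 0.0031, g' = -0.859 → V/F = 0.353
Converged at V/F = 0.353.
Compositions from xᵢ = zᵢ/(1+V/F(Kᵢ−1)), yᵢ = Kᵢxᵢ:
  n-butane: x = 0.182, y = 0.612
  chloroform: x = 0.438, y = 0.259
  MEK: x = 0.379, y = 0.129

y_chloroform = 0.259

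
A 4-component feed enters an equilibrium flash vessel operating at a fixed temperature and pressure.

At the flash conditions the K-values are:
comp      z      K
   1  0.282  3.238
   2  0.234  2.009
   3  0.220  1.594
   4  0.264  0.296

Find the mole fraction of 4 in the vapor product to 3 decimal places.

Rachford–Rice: g(V/F) = Σ zᵢ(Kᵢ−1)/(1+V/F(Kᵢ−1)) = 0.
Check two-phase: ΣzᵢKᵢ = 1.812 > 1 and Σzᵢ/Kᵢ = 1.233 > 1, so g(0) = 0.812 > 0 and g(1) = -0.233 < 0.
Newton iteration, V/F⁰ = 0.41:
  V/F = 0.410: g = 0.3400, g' = -0.812 → V/F = 0.829
  V/F = 0.829: g = -0.0088, g' = -1.033 → V/F = 0.820
Converged at V/F = 0.820.
Compositions from xᵢ = zᵢ/(1+V/F(Kᵢ−1)), yᵢ = Kᵢxᵢ:
  1: x = 0.099, y = 0.322
  2: x = 0.128, y = 0.257
  3: x = 0.148, y = 0.236
  4: x = 0.625, y = 0.185

y_4 = 0.185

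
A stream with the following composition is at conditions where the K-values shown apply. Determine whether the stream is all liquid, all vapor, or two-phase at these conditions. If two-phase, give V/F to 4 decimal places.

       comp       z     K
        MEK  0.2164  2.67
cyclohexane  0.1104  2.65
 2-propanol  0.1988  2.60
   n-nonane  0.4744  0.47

ΣzᵢKᵢ = 1.6102; Σzᵢ/Kᵢ = 1.2085.
Both exceed 1, so a two-phase solution exists.
Rachford–Rice: g(ψ) = Σ zᵢ(Kᵢ−1)/(1+ψ(Kᵢ−1)) = 0.
Iterate (Newton) starting at ψ = 0.47:
  ψ = 0.4700: g = 0.15178, g' = -0.6869 → ψ = 0.6910
  ψ = 0.6910: g = 0.00726, g' = -0.6423 → ψ = 0.7023
Converged at ψ = 0.7023.

two-phase, V/F = 0.7023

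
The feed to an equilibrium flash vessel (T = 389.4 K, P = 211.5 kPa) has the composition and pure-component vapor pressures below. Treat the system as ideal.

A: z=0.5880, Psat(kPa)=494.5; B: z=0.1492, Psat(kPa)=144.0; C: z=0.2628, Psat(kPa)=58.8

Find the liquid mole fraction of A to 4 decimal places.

x_A = 0.3136

Raoult's law: Kᵢ = Pᵢˢᵃᵗ/P = Pᵢˢᵃᵗ/211.5.
  K_A = 494.5/211.5 = 2.338061, K_B = 144.0/211.5 = 0.680851, K_C = 58.8/211.5 = 0.278014
Let ψ = V/F and solve Σ zᵢ(Kᵢ−1)/(1+ψ(Kᵢ−1)) = 0.
Feasibility: ΣzᵢKᵢ = 1.5494, Σzᵢ/Kᵢ = 1.4159 — both > 1, two phases present.
Newton iteration, ψ⁰ = 0.5:
  ψ = 0.5000: g = 0.11782, g' = -0.7349 → ψ = 0.6603
  ψ = 0.6603: g = -0.00522, g' = -0.8214 → ψ = 0.6540
  ψ = 0.6540: g = -0.00002, g' = -0.8154 → ψ = 0.6539
Converged at ψ = 0.6539.
Compositions from xᵢ = zᵢ/(1+ψ(Kᵢ−1)), yᵢ = Kᵢxᵢ:
  A: x = 0.3136, y = 0.7332
  B: x = 0.1886, y = 0.1284
  C: x = 0.4978, y = 0.1384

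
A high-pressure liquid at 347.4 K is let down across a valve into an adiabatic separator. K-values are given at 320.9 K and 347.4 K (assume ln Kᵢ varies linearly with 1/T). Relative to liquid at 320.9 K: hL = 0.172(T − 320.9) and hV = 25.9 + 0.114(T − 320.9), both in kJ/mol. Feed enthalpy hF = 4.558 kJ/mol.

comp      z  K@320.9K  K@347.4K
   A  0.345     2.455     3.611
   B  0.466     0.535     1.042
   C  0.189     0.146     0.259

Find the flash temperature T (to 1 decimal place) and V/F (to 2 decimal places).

Adiabatic flash: solve Rachford–Rice at each trial T, then check hF = ψ·hV(T) + (1−ψ)·hL(T).
  T = 320.9 K: K = (2.455, 0.535, 0.146), RR gives ψ = 0.142, H_out = 3.689 kJ/mol
  T = 347.4 K: K = (3.611, 1.042, 0.259), RR gives ψ = 0.760, H_out = 23.080 kJ/mol
  T = 334.1 K: K = (2.998, 0.756, 0.196), RR gives ψ = 0.446, H_out = 13.481 kJ/mol
  T = 327.5 K: K = (2.718, 0.638, 0.170), RR gives ψ = 0.291, H_out = 8.555 kJ/mol
  T = 324.2 K: K = (2.585, 0.585, 0.158), RR gives ψ = 0.216, H_out = 6.125 kJ/mol
  T = 322.5 K: K = (2.517, 0.559, 0.152), RR gives ψ = 0.178, H_out = 4.873 kJ/mol
Linear interpolation between T = 320.9 (H_out = 3.689) and T = 322.5 (H_out = 4.873) on hF = 4.558 gives T ≈ 322.1 K, at which ψ = 0.17.

T = 322.1 K, V/F = 0.17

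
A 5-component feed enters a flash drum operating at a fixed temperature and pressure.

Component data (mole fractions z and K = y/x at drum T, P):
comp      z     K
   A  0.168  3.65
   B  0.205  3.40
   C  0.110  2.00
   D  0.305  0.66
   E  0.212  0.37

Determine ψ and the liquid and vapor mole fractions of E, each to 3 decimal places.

ψ = 0.743, x_E = 0.399, y_E = 0.147

Newton–Raphson from ψ = 0.43:
  ψ = 0.430: g = 0.2225, g' = -0.804 → ψ = 0.707
  ψ = 0.707: g = 0.0247, g' = -0.678 → ψ = 0.743
Converged at ψ = 0.743.
Compositions from xᵢ = zᵢ/(1+ψ(Kᵢ−1)), yᵢ = Kᵢxᵢ:
  A: x = 0.057, y = 0.207
  B: x = 0.074, y = 0.250
  C: x = 0.063, y = 0.126
  D: x = 0.408, y = 0.269
  E: x = 0.399, y = 0.147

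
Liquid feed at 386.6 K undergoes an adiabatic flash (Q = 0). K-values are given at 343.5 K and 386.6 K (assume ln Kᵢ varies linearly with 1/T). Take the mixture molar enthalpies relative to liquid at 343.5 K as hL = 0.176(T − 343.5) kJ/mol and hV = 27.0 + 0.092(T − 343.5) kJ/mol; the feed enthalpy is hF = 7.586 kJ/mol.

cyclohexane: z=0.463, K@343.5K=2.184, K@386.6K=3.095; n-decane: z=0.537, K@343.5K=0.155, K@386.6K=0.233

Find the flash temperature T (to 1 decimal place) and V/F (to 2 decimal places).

T = 357.5 K, V/F = 0.20

Adiabatic flash: solve Rachford–Rice at each trial T, then check hF = ψ·hV(T) + (1−ψ)·hL(T).
  T = 343.5 K: K = (2.184, 0.155), RR gives ψ = 0.094, H_out = 2.548 kJ/mol
  T = 386.6 K: K = (3.095, 0.233), RR gives ψ = 0.347, H_out = 15.706 kJ/mol
  T = 365.1 K: K = (2.628, 0.192), RR gives ψ = 0.243, H_out = 9.933 kJ/mol
  T = 354.3 K: K = (2.402, 0.173), RR gives ψ = 0.177, H_out = 6.523 kJ/mol
  T = 359.7 K: K = (2.514, 0.183), RR gives ψ = 0.212, H_out = 8.284 kJ/mol
  T = 357.0 K: K = (2.458, 0.178), RR gives ψ = 0.195, H_out = 7.419 kJ/mol
  T = 358.4 K: K = (2.487, 0.180), RR gives ψ = 0.204, H_out = 7.872 kJ/mol
Linear interpolation between T = 357.0 (H_out = 7.419) and T = 358.4 (H_out = 7.872) on hF = 7.586 gives T ≈ 357.5 K, at which ψ = 0.20.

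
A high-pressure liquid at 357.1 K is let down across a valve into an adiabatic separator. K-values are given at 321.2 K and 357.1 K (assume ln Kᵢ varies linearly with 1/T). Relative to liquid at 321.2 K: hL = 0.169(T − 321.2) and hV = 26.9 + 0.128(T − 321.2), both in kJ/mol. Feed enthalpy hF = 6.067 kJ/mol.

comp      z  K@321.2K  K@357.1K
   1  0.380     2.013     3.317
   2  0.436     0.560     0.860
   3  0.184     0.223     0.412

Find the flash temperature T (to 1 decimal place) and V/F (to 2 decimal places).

T = 325.7 K, V/F = 0.20

Adiabatic flash: solve Rachford–Rice at each trial T, then check hF = ψ·hV(T) + (1−ψ)·hL(T).
  T = 321.2 K: K = (2.013, 0.560, 0.223), RR gives ψ = 0.089, H_out = 2.387 kJ/mol
  T = 357.1 K: K = (3.317, 0.860, 0.412), RR gives ψ = 0.872, H_out = 28.237 kJ/mol
  T = 339.1 K: K = (2.617, 0.701, 0.308), RR gives ψ = 0.486, H_out = 15.735 kJ/mol
  T = 330.1 K: K = (2.302, 0.628, 0.263), RR gives ψ = 0.299, H_out = 9.425 kJ/mol
  T = 325.6 K: K = (2.153, 0.593, 0.242), RR gives ψ = 0.197, H_out = 6.021 kJ/mol
  T = 327.9 K: K = (2.228, 0.611, 0.253), RR gives ψ = 0.250, H_out = 7.792 kJ/mol
Linear interpolation between T = 325.6 (H_out = 6.021) and T = 327.9 (H_out = 7.792) on hF = 6.067 gives T ≈ 325.7 K, at which ψ = 0.20.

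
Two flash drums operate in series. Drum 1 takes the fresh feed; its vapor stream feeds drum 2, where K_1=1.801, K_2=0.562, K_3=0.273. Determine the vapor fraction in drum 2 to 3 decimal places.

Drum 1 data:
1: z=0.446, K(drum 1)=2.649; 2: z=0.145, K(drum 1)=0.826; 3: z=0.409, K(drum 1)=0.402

Drum 1:
Rachford–Rice: g(ψ₁) = Σ zᵢ(Kᵢ−1)/(1+ψ₁(Kᵢ−1)) = 0.
Check two-phase: ΣzᵢKᵢ = 1.466 > 1 and Σzᵢ/Kᵢ = 1.361 > 1, so g(0) = 0.466 > 0 and g(1) = -0.361 < 0.
Iterate (Newton) starting at ψ₁ = 0.5:
  ψ₁ = 0.500: g = 0.0266, g' = -0.667 → ψ₁ = 0.540
Converged at ψ₁ = 0.540.
Drum-1 compositions:
  1: x = 0.236, y = 0.625
  2: x = 0.160, y = 0.132
  3: x = 0.604, y = 0.243
Drum-2 feed = drum-1 vapor: z₂ = (0.6250, 0.1322, 0.2428).
Drum 2:
Rachford–Rice: g(ψ₂) = Σ zᵢ(Kᵢ−1)/(1+ψ₂(Kᵢ−1)) = 0.
Feasibility: ΣzᵢKᵢ = 1.266, Σzᵢ/Kᵢ = 1.472 — both > 1, two phases present.
Iterate (Newton) starting at ψ₂ = 0.36:
  ψ₂ = 0.360: g = 0.0807, g' = -0.513 → ψ₂ = 0.517
  ψ₂ = 0.517: g = -0.0039, g' = -0.573 → ψ₂ = 0.511
Converged at ψ₂ = 0.511.
  1: x = 0.444, y = 0.799
  2: x = 0.170, y = 0.096
  3: x = 0.386, y = 0.105

V/F (drum 2) = 0.511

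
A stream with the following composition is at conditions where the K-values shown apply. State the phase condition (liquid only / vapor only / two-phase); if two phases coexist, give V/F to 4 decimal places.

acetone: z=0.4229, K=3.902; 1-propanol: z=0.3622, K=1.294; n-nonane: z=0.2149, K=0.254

two-phase, V/F = 0.8509

ΣzᵢKᵢ = 2.1734; Σzᵢ/Kᵢ = 1.2344.
Both exceed 1, so a two-phase solution exists.
Newton iteration, ψ⁰ = 0.57:
  ψ = 0.5700: g = 0.27468, g' = -0.8905 → ψ = 0.8784
  ψ = 0.8784: g = -0.03470, g' = -1.3091 → ψ = 0.8519
  ψ = 0.8519: g = -0.00128, g' = -1.2158 → ψ = 0.8509
Converged at ψ = 0.8509.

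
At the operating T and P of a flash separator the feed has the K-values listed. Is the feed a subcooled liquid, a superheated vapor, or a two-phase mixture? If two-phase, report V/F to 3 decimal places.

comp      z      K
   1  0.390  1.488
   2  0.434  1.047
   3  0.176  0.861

ΣzᵢKᵢ = 1.186; Σzᵢ/Kᵢ = 0.881.
Since Σzᵢ/Kᵢ < 1 the mixture is above its dew point — single vapor phase.

superheated vapor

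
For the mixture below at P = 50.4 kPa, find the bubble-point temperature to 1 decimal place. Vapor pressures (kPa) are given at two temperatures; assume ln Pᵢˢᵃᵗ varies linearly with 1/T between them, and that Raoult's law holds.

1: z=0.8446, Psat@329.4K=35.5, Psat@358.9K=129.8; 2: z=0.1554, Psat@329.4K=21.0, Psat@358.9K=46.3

T = 338.7 K

Bubble-point temperature: ΣzᵢPᵢˢᵃᵗ(T) = P. Interpolate ln Pᵢˢᵃᵗ = aᵢ + bᵢ/T.
  T = 329.4 K: ΣzᵢPᵢˢᵃᵗ = 33.25 kPa
  T = 358.9 K: ΣzᵢPᵢˢᵃᵗ = 116.82 kPa
  T = 344.1 K: ΣzᵢPᵢˢᵃᵗ = 63.74 kPa
  T = 336.8 K: ΣzᵢPᵢˢᵃᵗ = 46.43 kPa
  T = 340.5 K: ΣzᵢPᵢˢᵃᵗ = 54.61 kPa
  T = 338.6 K: ΣzᵢPᵢˢᵃᵗ = 50.26 kPa
Interpolating between 338.6 K and 340.5 K gives T ≈ 338.7 K.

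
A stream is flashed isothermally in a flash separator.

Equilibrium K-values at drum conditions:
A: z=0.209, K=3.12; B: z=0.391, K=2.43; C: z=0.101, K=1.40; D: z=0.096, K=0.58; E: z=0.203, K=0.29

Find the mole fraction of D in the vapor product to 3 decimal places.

Rachford–Rice: g(ψ) = Σ zᵢ(Kᵢ−1)/(1+ψ(Kᵢ−1)) = 0.
g(0) = ΣzᵢKᵢ − 1 = 0.858 and g(1) = 1 − Σzᵢ/Kᵢ = -0.166, so a root lies in (0, 1).
Newton–Raphson from ψ = 0.34:
  ψ = 0.340: g = 0.4322, g' = -0.893 → ψ = 0.824
  ψ = 0.824: g = 0.0391, g' = -0.936 → ψ = 0.866
  ψ = 0.866: g = -0.0016, g' = -1.017 → ψ = 0.864
Converged at ψ = 0.864.
Compositions from xᵢ = zᵢ/(1+ψ(Kᵢ−1)), yᵢ = Kᵢxᵢ:
  A: x = 0.074, y = 0.230
  B: x = 0.175, y = 0.425
  C: x = 0.075, y = 0.105
  D: x = 0.151, y = 0.087
  E: x = 0.526, y = 0.152

y_D = 0.087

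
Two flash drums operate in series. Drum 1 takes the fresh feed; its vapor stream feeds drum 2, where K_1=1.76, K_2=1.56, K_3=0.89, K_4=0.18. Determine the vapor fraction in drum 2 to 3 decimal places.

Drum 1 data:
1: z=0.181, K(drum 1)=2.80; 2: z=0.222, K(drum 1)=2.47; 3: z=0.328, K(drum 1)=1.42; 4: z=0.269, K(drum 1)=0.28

V/F (drum 2) = 0.443

Drum 1:
Rachford–Rice: g(ψ₁) = Σ zᵢ(Kᵢ−1)/(1+ψ₁(Kᵢ−1)) = 0.
Check two-phase: ΣzᵢKᵢ = 1.596 > 1 and Σzᵢ/Kᵢ = 1.346 > 1, so g(0) = 0.596 > 0 and g(1) = -0.346 < 0.
Newton–Raphson from ψ₁ = 0.47:
  ψ₁ = 0.470: g = 0.1918, g' = -0.699 → ψ₁ = 0.744
  ψ₁ = 0.744: g = -0.0174, g' = -0.898 → ψ₁ = 0.725
Converged at ψ₁ = 0.725.
Drum-1 compositions:
  1: x = 0.079, y = 0.220
  2: x = 0.107, y = 0.266
  3: x = 0.251, y = 0.357
  4: x = 0.563, y = 0.158
Drum-2 feed = drum-1 vapor: z₂ = (0.2199, 0.2655, 0.3571, 0.1575).
Drum 2:
Material balance + equilibrium reduce to Σ zᵢ(Kᵢ−1)/(1+ψ₂(Kᵢ−1)) = 0.
Feasibility: ΣzᵢKᵢ = 1.147, Σzᵢ/Kᵢ = 1.571 — both > 1, two phases present.
Iterate (Newton) starting at ψ₂ = 0.54:
  ψ₂ = 0.540: g = -0.0409, g' = -0.459 → ψ₂ = 0.451
  ψ₂ = 0.451: g = -0.0031, g' = -0.395 → ψ₂ = 0.443
Converged at ψ₂ = 0.443.
  1: x = 0.165, y = 0.290
  2: x = 0.213, y = 0.332
  3: x = 0.375, y = 0.334
  4: x = 0.247, y = 0.045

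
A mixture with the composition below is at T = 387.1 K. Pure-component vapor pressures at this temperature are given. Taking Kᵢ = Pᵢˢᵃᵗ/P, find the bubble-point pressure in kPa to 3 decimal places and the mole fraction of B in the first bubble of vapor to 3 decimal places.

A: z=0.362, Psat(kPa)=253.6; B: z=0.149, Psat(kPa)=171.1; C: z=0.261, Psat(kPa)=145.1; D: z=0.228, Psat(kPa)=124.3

At the bubble point ψ → 0, so ΣzᵢKᵢ = 1 with Kᵢ = Pᵢˢᵃᵗ/P ⇒ P = ΣzᵢPᵢˢᵃᵗ.
P = 0.362·253.6 + 0.149·171.1 + 0.261·145.1 + 0.228·124.3 = 183.509 kPa
yᵢ = zᵢPᵢˢᵃᵗ/P ⇒ y_B = 0.149·171.1/183.509 = 0.139

Pbub = 183.509 kPa, y_B = 0.139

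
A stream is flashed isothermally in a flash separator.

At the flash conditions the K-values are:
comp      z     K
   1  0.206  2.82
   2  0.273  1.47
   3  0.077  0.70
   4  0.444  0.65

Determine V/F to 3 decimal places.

V/F = 0.799

Rachford–Rice: g(V/F) = Σ zᵢ(Kᵢ−1)/(1+V/F(Kᵢ−1)) = 0.
g(0) = ΣzᵢKᵢ − 1 = 0.325 and g(1) = 1 − Σzᵢ/Kᵢ = -0.052, so a root lies in (0, 1).
Newton–Raphson from V/F = 0.5:
  V/F = 0.500: g = 0.0846, g' = -0.316 → V/F = 0.768
  V/F = 0.768: g = 0.0082, g' = -0.265 → V/F = 0.799
Converged at V/F = 0.799.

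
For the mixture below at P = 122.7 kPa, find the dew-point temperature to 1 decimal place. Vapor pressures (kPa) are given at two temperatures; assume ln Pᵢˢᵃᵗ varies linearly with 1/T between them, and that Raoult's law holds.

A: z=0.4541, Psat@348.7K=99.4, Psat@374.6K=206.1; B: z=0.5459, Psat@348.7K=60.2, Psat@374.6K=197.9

T = 361.3 K

Dew-point temperature: Σzᵢ·P/Pᵢˢᵃᵗ(T) = 1. Interpolate ln Pᵢˢᵃᵗ = aᵢ + bᵢ/T.
  T = 348.7 K: ΣzᵢP/Pᵢˢᵃᵗ = 1.6732
  T = 374.6 K: ΣzᵢP/Pᵢˢᵃᵗ = 0.6088
  T = 361.6 K: ΣzᵢP/Pᵢˢᵃᵗ = 0.9869
  T = 355.1 K: ΣzᵢP/Pᵢˢᵃᵗ = 1.2794
  T = 358.4 K: ΣzᵢP/Pᵢˢᵃᵗ = 1.1197
  T = 360.0 K: ΣzᵢP/Pᵢˢᵃᵗ = 1.0508
Interpolating between 360.0 K and 361.6 K gives T ≈ 361.3 K.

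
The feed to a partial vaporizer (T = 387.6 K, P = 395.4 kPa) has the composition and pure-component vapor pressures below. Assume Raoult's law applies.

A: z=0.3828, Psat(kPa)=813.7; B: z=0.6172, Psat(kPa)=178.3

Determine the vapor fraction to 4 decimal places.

Raoult's law: Kᵢ = Pᵢˢᵃᵗ/P = Pᵢˢᵃᵗ/395.4.
  K_A = 813.7/395.4 = 2.057916, K_B = 178.3/395.4 = 0.450936
Material balance + equilibrium reduce to Σ zᵢ(Kᵢ−1)/(1+ψ(Kᵢ−1)) = 0.
Check two-phase: ΣzᵢKᵢ = 1.0661 > 1 and Σzᵢ/Kᵢ = 1.5547 > 1, so g(0) = 0.0661 > 0 and g(1) = -0.5547 < 0.
Binary case is linear: z₁(K₁−1)(1+ψ(K₂−1)) + z₂(K₂−1)(1+ψ(K₁−1)) = 0
⇒ ψ = [z₁(K₁−1)+z₂(K₂−1)] / [−(K₁−1)(K₂−1)] = 0.06609/0.58086 = 0.1138

ψ = 0.1138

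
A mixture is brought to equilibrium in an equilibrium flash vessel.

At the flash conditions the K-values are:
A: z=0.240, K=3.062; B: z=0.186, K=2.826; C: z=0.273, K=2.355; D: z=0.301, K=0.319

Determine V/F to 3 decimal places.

V/F = 0.848

Material balance + equilibrium reduce to Σ zᵢ(Kᵢ−1)/(1+V/F(Kᵢ−1)) = 0.
Feasibility: ΣzᵢKᵢ = 1.999, Σzᵢ/Kᵢ = 1.204 — both > 1, two phases present.
Iterate (Newton) starting at V/F = 0.5:
  V/F = 0.500: g = 0.3309, g' = -0.916 → V/F = 0.861
  V/F = 0.861: g = -0.0148, g' = -1.149 → V/F = 0.848
Converged at V/F = 0.848.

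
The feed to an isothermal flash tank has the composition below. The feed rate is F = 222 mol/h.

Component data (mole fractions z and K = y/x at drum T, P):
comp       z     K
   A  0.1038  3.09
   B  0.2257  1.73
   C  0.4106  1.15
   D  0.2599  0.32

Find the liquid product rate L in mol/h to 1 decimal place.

L = 103.2 mol/h

Material balance + equilibrium reduce to Σ zᵢ(Kᵢ−1)/(1+ψ(Kᵢ−1)) = 0.
g(0) = ΣzᵢKᵢ − 1 = 0.2666 and g(1) = 1 − Σzᵢ/Kᵢ = -0.3333, so a root lies in (0, 1).
Newton–Raphson from ψ = 0.63:
  ψ = 0.6300: g = -0.04642, g' = -0.5164 → ψ = 0.5401
  ψ = 0.5401: g = -0.00228, g' = -0.4700 → ψ = 0.5353
Converged at ψ = 0.5353.
Then V = ψ·F = 0.5353·222 = 118.8 mol/h and L = F − V = 103.2 mol/h.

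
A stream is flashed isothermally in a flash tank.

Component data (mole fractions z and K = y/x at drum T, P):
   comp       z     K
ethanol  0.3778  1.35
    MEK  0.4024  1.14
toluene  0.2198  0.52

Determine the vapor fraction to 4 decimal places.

Rachford–Rice: g(ψ) = Σ zᵢ(Kᵢ−1)/(1+ψ(Kᵢ−1)) = 0.
Check two-phase: ΣzᵢKᵢ = 1.0831 > 1 and Σzᵢ/Kᵢ = 1.0555 > 1, so g(0) = 0.0831 > 0 and g(1) = -0.0555 < 0.
Newton iteration, ψ⁰ = 0.5:
  ψ = 0.5000: g = 0.02637, g' = -0.1281 → ψ = 0.7058
  ψ = 0.7058: g = -0.00226, g' = -0.1521 → ψ = 0.6910
  ψ = 0.6910: g = -0.00002, g' = -0.1499 → ψ = 0.6909
Converged at ψ = 0.6909.

ψ = 0.6909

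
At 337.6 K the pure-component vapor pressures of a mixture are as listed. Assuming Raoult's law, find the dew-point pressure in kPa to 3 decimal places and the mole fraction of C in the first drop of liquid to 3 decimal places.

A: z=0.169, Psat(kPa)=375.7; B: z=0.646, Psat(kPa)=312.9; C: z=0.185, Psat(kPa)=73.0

At the dew point ψ → 1, so Σzᵢ/Kᵢ = 1 with Kᵢ = Pᵢˢᵃᵗ/P ⇒ 1/P = Σzᵢ/Pᵢˢᵃᵗ.
1/P = 0.169/375.7 + 0.646/312.9 + 0.185/73.0 = 0.005049 ⇒ P = 198.074 kPa
xᵢ = zᵢP/Pᵢˢᵃᵗ ⇒ x_C = 0.185·198.074/73.0 = 0.502

Pdew = 198.074 kPa, x_C = 0.502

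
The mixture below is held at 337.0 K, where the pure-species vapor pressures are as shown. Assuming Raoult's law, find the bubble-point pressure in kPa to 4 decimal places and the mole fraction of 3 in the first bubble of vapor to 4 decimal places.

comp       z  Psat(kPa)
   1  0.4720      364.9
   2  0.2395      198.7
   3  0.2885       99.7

Pbub = 248.5849 kPa, y_3 = 0.1157

At the bubble point ψ → 0, so ΣzᵢKᵢ = 1 with Kᵢ = Pᵢˢᵃᵗ/P ⇒ P = ΣzᵢPᵢˢᵃᵗ.
P = 0.4720·364.9 + 0.2395·198.7 + 0.2885·99.7 = 248.5849 kPa
yᵢ = zᵢPᵢˢᵃᵗ/P ⇒ y_3 = 0.2885·99.7/248.5849 = 0.1157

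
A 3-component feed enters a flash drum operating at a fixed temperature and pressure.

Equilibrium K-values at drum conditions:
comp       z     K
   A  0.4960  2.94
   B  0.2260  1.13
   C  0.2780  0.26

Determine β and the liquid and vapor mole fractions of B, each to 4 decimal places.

β = 0.7082, x_B = 0.2069, y_B = 0.2339

Let β = V/F and solve Σ zᵢ(Kᵢ−1)/(1+β(Kᵢ−1)) = 0.
Check two-phase: ΣzᵢKᵢ = 1.7859 > 1 and Σzᵢ/Kᵢ = 1.4379 > 1, so g(0) = 0.7859 > 0 and g(1) = -0.4379 < 0.
Newton iteration, β⁰ = 0.39:
  β = 0.3900: g = 0.28657, g' = -0.9092 → β = 0.7052
  β = 0.7052: g = 0.00303, g' = -1.0019 → β = 0.7082
Converged at β = 0.7082.
Compositions from xᵢ = zᵢ/(1+β(Kᵢ−1)), yᵢ = Kᵢxᵢ:
  A: x = 0.2089, y = 0.6143
  B: x = 0.2069, y = 0.2339
  C: x = 0.5841, y = 0.1519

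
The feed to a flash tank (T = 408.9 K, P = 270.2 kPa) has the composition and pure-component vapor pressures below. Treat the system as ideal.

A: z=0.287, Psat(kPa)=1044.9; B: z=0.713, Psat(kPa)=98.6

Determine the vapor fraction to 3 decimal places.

Raoult's law: Kᵢ = Pᵢˢᵃᵗ/P = Pᵢˢᵃᵗ/270.2.
  K_A = 1044.9/270.2 = 3.86714, K_B = 98.6/270.2 = 0.36491
Newton–Raphson from ψ = 0.5:
  ψ = 0.500: g = -0.3254, g' = -1.016 → ψ = 0.180
  ψ = 0.180: g = 0.0319, g' = -1.394 → ψ = 0.203
Converged at ψ = 0.203.

ψ = 0.203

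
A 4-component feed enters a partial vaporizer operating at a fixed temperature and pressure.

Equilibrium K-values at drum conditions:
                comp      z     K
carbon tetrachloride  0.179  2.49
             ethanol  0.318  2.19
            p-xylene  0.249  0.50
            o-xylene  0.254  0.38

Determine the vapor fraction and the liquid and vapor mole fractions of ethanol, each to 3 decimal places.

ψ = 0.493, x_ethanol = 0.200, y_ethanol = 0.439

Let ψ = V/F and solve Σ zᵢ(Kᵢ−1)/(1+ψ(Kᵢ−1)) = 0.
Feasibility: ΣzᵢKᵢ = 1.363, Σzᵢ/Kᵢ = 1.384 — both > 1, two phases present.
Iterate (Newton) starting at ψ = 0.5:
  ψ = 0.500: g = -0.0041, g' = -0.623 → ψ = 0.493
Converged at ψ = 0.493.
Compositions from xᵢ = zᵢ/(1+ψ(Kᵢ−1)), yᵢ = Kᵢxᵢ:
  carbon tetrachloride: x = 0.103, y = 0.257
  ethanol: x = 0.200, y = 0.439
  p-xylene: x = 0.331, y = 0.165
  o-xylene: x = 0.366, y = 0.139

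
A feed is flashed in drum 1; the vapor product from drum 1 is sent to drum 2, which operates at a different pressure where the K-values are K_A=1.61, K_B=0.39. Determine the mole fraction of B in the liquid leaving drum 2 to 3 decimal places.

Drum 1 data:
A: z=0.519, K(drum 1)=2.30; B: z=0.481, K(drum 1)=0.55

Drum 1:
Material balance + equilibrium reduce to Σ zᵢ(Kᵢ−1)/(1+ψ₁(Kᵢ−1)) = 0.
Check two-phase: ΣzᵢKᵢ = 1.458 > 1 and Σzᵢ/Kᵢ = 1.100 > 1, so g(0) = 0.458 > 0 and g(1) = -0.100 < 0.
Binary case is linear: z₁(K₁−1)(1+ψ₁(K₂−1)) + z₂(K₂−1)(1+ψ₁(K₁−1)) = 0
⇒ ψ₁ = [z₁(K₁−1)+z₂(K₂−1)] / [−(K₁−1)(K₂−1)] = 0.4582/0.5850 = 0.783
Drum-1 compositions:
  A: x = 0.257, y = 0.591
  B: x = 0.743, y = 0.409
Drum-2 feed = drum-1 vapor: z₂ = (0.5914, 0.4086).
Drum 2:
Material balance + equilibrium reduce to Σ zᵢ(Kᵢ−1)/(1+ψ₂(Kᵢ−1)) = 0.
Check two-phase: ΣzᵢKᵢ = 1.112 > 1 and Σzᵢ/Kᵢ = 1.415 > 1, so g(0) = 0.112 > 0 and g(1) = -0.415 < 0.
Binary case is linear: z₁(K₁−1)(1+ψ₂(K₂−1)) + z₂(K₂−1)(1+ψ₂(K₁−1)) = 0
⇒ ψ₂ = [z₁(K₁−1)+z₂(K₂−1)] / [−(K₁−1)(K₂−1)] = 0.1115/0.3721 = 0.300
  A: x = 0.500, y = 0.805
  B: x = 0.500, y = 0.195

x_B (drum 2) = 0.500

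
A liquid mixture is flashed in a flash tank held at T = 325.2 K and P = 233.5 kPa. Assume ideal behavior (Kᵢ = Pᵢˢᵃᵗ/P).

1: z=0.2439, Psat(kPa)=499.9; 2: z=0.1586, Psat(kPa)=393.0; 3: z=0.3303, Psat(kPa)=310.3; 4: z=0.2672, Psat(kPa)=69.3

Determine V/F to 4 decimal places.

Raoult's law: Kᵢ = Pᵢˢᵃᵗ/P = Pᵢˢᵃᵗ/233.5.
  K_1 = 499.9/233.5 = 2.140899, K_2 = 393.0/233.5 = 1.683084, K_3 = 310.3/233.5 = 1.328908, K_4 = 69.3/233.5 = 0.296788
Rachford–Rice: g(V/F) = Σ zᵢ(Kᵢ−1)/(1+V/F(Kᵢ−1)) = 0.
Check two-phase: ΣzᵢKᵢ = 1.3073 > 1 and Σzᵢ/Kᵢ = 1.3570 > 1, so g(0) = 0.3073 > 0 and g(1) = -0.3570 < 0.
Newton–Raphson from V/F = 0.5:
  V/F = 0.5000: g = 0.06145, g' = -0.5105 → V/F = 0.6204
  V/F = 0.6204: g = -0.00404, g' = -0.5858 → V/F = 0.6135
  V/F = 0.6135: g = -0.00002, g' = -0.5800 → V/F = 0.6134
Converged at V/F = 0.6134.

V/F = 0.6134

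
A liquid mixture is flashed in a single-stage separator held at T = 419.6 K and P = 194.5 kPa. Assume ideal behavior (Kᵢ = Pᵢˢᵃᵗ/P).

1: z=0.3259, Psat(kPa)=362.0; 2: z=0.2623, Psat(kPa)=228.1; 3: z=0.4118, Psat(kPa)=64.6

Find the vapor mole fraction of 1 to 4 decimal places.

Raoult's law: Kᵢ = Pᵢˢᵃᵗ/P = Pᵢˢᵃᵗ/194.5.
  K_1 = 362.0/194.5 = 1.861183, K_2 = 228.1/194.5 = 1.172751, K_3 = 64.6/194.5 = 0.332134
Material balance + equilibrium reduce to Σ zᵢ(Kᵢ−1)/(1+ψ(Kᵢ−1)) = 0.
Feasibility: ΣzᵢKᵢ = 1.0509, Σzᵢ/Kᵢ = 1.6386 — both > 1, two phases present.
Newton–Raphson from ψ = 0.55:
  ψ = 0.5500: g = -0.20287, g' = -0.5767 → ψ = 0.1982
  ψ = 0.1982: g = -0.03345, g' = -0.4277 → ψ = 0.1200
  ψ = 0.1200: g = -0.00023, g' = -0.4231 → ψ = 0.1195
Converged at ψ = 0.1195.
Compositions from xᵢ = zᵢ/(1+ψ(Kᵢ−1)), yᵢ = Kᵢxᵢ:
  1: x = 0.2955, y = 0.5500
  2: x = 0.2570, y = 0.3014
  3: x = 0.4475, y = 0.1486

y_1 = 0.5500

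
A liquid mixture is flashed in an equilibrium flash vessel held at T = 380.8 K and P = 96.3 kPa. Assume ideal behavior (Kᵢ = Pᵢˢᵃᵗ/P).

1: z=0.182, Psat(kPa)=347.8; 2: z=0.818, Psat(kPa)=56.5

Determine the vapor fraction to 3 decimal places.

ψ = 0.127

Raoult's law: Kᵢ = Pᵢˢᵃᵗ/P = Pᵢˢᵃᵗ/96.3.
  K_1 = 347.8/96.3 = 3.61163, K_2 = 56.5/96.3 = 0.58671
Rachford–Rice: g(ψ) = Σ zᵢ(Kᵢ−1)/(1+ψ(Kᵢ−1)) = 0.
g(0) = ΣzᵢKᵢ − 1 = 0.137 and g(1) = 1 − Σzᵢ/Kᵢ = -0.445, so a root lies in (0, 1).
Newton–Raphson from ψ = 0.5:
  ψ = 0.500: g = -0.2200, g' = -0.455 → ψ = 0.017
  ψ = 0.017: g = 0.1147, g' = -1.280 → ψ = 0.107
  ψ = 0.107: g = 0.0182, g' = -0.913 → ψ = 0.126
  ψ = 0.126: g = 0.0006, g' = -0.857 → ψ = 0.127
Converged at ψ = 0.127.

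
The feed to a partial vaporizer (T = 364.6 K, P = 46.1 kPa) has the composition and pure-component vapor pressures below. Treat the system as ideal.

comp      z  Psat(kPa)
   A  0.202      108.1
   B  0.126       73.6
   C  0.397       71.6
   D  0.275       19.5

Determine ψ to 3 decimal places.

Raoult's law: Kᵢ = Pᵢˢᵃᵗ/P = Pᵢˢᵃᵗ/46.1.
  K_A = 108.1/46.1 = 2.34490, K_B = 73.6/46.1 = 1.59653, K_C = 71.6/46.1 = 1.55315, K_D = 19.5/46.1 = 0.42299
Newton iteration, ψ⁰ = 0.5:
  ψ = 0.500: g = 0.1693, g' = -0.413 → ψ = 0.910
  ψ = 0.910: g = -0.0174, g' = -0.553 → ψ = 0.879
  ψ = 0.879: g = -0.0004, g' = -0.528 → ψ = 0.878
Converged at ψ = 0.878.

ψ = 0.878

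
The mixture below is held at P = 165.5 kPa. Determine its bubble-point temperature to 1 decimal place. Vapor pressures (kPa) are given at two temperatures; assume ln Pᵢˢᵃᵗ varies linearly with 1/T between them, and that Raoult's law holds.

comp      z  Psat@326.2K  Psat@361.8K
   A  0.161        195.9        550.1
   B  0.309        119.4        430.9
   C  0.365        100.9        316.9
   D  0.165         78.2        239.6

Bubble-point temperature: ΣzᵢPᵢˢᵃᵗ(T) = P. Interpolate ln Pᵢˢᵃᵗ = aᵢ + bᵢ/T.
  T = 326.2 K: ΣzᵢPᵢˢᵃᵗ = 118.17 kPa
  T = 361.8 K: ΣzᵢPᵢˢᵃᵗ = 376.92 kPa
  T = 344.0 K: ΣzᵢPᵢˢᵃᵗ = 217.22 kPa
  T = 335.1 K: ΣzᵢPᵢˢᵃᵗ = 161.46 kPa
  T = 339.6 K: ΣzᵢPᵢˢᵃᵗ = 187.94 kPa
  T = 337.4 K: ΣzᵢPᵢˢᵃᵗ = 174.58 kPa
Interpolating between 335.1 K and 337.4 K gives T ≈ 335.8 K.

T = 335.8 K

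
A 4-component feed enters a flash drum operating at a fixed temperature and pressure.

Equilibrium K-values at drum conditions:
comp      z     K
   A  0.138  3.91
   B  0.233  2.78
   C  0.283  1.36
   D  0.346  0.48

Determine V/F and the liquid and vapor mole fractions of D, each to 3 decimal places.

Rachford–Rice: g(V/F) = Σ zᵢ(Kᵢ−1)/(1+V/F(Kᵢ−1)) = 0.
Feasibility: ΣzᵢKᵢ = 1.738, Σzᵢ/Kᵢ = 1.048 — both > 1, two phases present.
Newton iteration, V/F⁰ = 0.68:
  V/F = 0.680: g = 0.1259, g' = -0.530 → V/F = 0.917
  V/F = 0.917: g = -0.0005, g' = -0.556 → V/F = 0.916
Converged at V/F = 0.916.
Compositions from xᵢ = zᵢ/(1+V/F(Kᵢ−1)), yᵢ = Kᵢxᵢ:
  A: x = 0.038, y = 0.147
  B: x = 0.089, y = 0.246
  C: x = 0.213, y = 0.289
  D: x = 0.661, y = 0.317

V/F = 0.916, x_D = 0.661, y_D = 0.317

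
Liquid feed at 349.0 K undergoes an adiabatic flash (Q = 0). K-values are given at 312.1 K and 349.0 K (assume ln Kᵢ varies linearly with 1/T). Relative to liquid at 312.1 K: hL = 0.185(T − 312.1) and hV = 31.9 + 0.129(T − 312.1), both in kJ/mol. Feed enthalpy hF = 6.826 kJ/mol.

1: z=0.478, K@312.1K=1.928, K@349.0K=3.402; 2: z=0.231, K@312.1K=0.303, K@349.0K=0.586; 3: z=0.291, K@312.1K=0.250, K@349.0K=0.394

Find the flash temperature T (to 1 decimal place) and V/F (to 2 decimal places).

T = 316.4 K, V/F = 0.19

Adiabatic flash: solve Rachford–Rice at each trial T, then check hF = ψ·hV(T) + (1−ψ)·hL(T).
  T = 312.1 K: K = (1.928, 0.303, 0.250), RR gives ψ = 0.095, H_out = 3.041 kJ/mol
  T = 349.0 K: K = (3.402, 0.586, 0.394), RR gives ψ = 0.684, H_out = 27.226 kJ/mol
  T = 330.6 K: K = (2.604, 0.430, 0.318), RR gives ψ = 0.428, H_out = 16.634 kJ/mol
  T = 321.4 K: K = (2.252, 0.363, 0.283), RR gives ψ = 0.284, H_out = 10.629 kJ/mol
  T = 316.8 K: K = (2.088, 0.332, 0.266), RR gives ψ = 0.199, H_out = 7.152 kJ/mol
  T = 314.5 K: K = (2.009, 0.318, 0.258), RR gives ψ = 0.151, H_out = 5.226 kJ/mol
Linear interpolation between T = 314.5 (H_out = 5.226) and T = 316.8 (H_out = 7.152) on hF = 6.826 gives T ≈ 316.4 K, at which ψ = 0.19.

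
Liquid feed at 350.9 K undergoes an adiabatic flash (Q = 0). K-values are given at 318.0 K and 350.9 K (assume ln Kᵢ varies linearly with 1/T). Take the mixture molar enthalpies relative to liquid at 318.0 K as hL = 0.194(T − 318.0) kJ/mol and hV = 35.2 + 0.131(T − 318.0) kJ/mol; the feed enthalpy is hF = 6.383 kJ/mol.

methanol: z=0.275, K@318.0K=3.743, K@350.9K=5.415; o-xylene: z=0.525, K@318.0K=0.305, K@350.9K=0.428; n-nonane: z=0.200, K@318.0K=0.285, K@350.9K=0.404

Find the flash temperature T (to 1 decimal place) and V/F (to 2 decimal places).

Adiabatic flash: solve Rachford–Rice at each trial T, then check hF = ψ·hV(T) + (1−ψ)·hL(T).
  T = 318.0 K: K = (3.743, 0.305, 0.285), RR gives ψ = 0.128, H_out = 4.514 kJ/mol
  T = 350.9 K: K = (5.415, 0.428, 0.404), RR gives ψ = 0.311, H_out = 16.686 kJ/mol
  T = 334.4 K: K = (4.541, 0.364, 0.342), RR gives ψ = 0.224, H_out = 10.821 kJ/mol
  T = 326.2 K: K = (4.133, 0.334, 0.313), RR gives ψ = 0.178, H_out = 7.761 kJ/mol
  T = 322.1 K: K = (3.935, 0.319, 0.299), RR gives ψ = 0.154, H_out = 6.166 kJ/mol
  T = 324.1 K: K = (4.031, 0.326, 0.306), RR gives ψ = 0.166, H_out = 6.950 kJ/mol
  T = 323.1 K: K = (3.983, 0.323, 0.302), RR gives ψ = 0.160, H_out = 6.560 kJ/mol
  T = 322.6 K: K = (3.959, 0.321, 0.301), RR gives ψ = 0.157, H_out = 6.363 kJ/mol
  T = 322.9 K: K = (3.974, 0.322, 0.302), RR gives ψ = 0.159, H_out = 6.481 kJ/mol
  T = 322.8 K: K = (3.969, 0.322, 0.301), RR gives ψ = 0.158, H_out = 6.442 kJ/mol
  T = 322.7 K: K = (3.964, 0.321, 0.301), RR gives ψ = 0.157, H_out = 6.403 kJ/mol
Linear interpolation between T = 322.6 (H_out = 6.363) and T = 322.7 (H_out = 6.403) on hF = 6.383 gives T ≈ 322.6 K, at which ψ = 0.16.

T = 322.6 K, V/F = 0.16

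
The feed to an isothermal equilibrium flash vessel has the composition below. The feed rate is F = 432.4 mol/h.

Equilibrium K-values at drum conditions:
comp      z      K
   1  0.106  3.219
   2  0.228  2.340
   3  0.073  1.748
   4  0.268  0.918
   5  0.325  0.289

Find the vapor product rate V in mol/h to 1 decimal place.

Rachford–Rice: g(V/F) = Σ zᵢ(Kᵢ−1)/(1+V/F(Kᵢ−1)) = 0.
Check two-phase: ΣzᵢKᵢ = 1.342 > 1 and Σzᵢ/Kᵢ = 1.589 > 1, so g(0) = 0.342 > 0 and g(1) = -0.589 < 0.
Newton iteration, V/F⁰ = 0.5:
  V/F = 0.500: g = -0.0473, g' = -0.683 → V/F = 0.431
  V/F = 0.431: g = -0.0006, g' = -0.668 → V/F = 0.430
Converged at V/F = 0.430.
Then V = V/F·F = 0.4299·432.4 = 185.9 mol/h and L = F − V = 246.5 mol/h.

V = 185.9 mol/h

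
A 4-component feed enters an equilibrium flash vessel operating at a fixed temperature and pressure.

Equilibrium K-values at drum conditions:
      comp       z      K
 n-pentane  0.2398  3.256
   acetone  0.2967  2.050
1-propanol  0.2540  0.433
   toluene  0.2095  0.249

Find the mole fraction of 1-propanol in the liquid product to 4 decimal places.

x_1-propanol = 0.3563

Material balance + equilibrium reduce to Σ zᵢ(Kᵢ−1)/(1+ψ(Kᵢ−1)) = 0.
Feasibility: ΣzᵢKᵢ = 1.5512, Σzᵢ/Kᵢ = 1.6464 — both > 1, two phases present.
Newton iteration, ψ⁰ = 0.38:
  ψ = 0.3800: g = 0.11023, g' = -0.8850 → ψ = 0.5046
  ψ = 0.5046: g = 0.00160, g' = -0.8732 → ψ = 0.5064
Converged at ψ = 0.5064.
Compositions from xᵢ = zᵢ/(1+ψ(Kᵢ−1)), yᵢ = Kᵢxᵢ:
  n-pentane: x = 0.1119, y = 0.3644
  acetone: x = 0.1937, y = 0.3971
  1-propanol: x = 0.3563, y = 0.1543
  toluene: x = 0.3381, y = 0.0842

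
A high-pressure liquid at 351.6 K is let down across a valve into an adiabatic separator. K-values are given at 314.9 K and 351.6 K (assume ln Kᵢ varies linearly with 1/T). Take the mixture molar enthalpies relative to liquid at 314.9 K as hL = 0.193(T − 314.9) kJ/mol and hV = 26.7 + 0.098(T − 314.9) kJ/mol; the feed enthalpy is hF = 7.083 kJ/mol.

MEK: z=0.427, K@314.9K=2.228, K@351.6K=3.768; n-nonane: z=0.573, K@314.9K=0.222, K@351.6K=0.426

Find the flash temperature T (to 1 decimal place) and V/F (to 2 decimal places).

T = 323.6 K, V/F = 0.21

Adiabatic flash: solve Rachford–Rice at each trial T, then check hF = ψ·hV(T) + (1−ψ)·hL(T).
  T = 314.9 K: K = (2.228, 0.222), RR gives ψ = 0.082, H_out = 2.196 kJ/mol
  T = 351.6 K: K = (3.768, 0.426), RR gives ψ = 0.537, H_out = 19.546 kJ/mol
  T = 333.2 K: K = (2.938, 0.313), RR gives ψ = 0.326, H_out = 11.660 kJ/mol
  T = 324.0 K: K = (2.566, 0.265), RR gives ψ = 0.215, H_out = 7.305 kJ/mol
  T = 319.4 K: K = (2.392, 0.242), RR gives ψ = 0.152, H_out = 4.860 kJ/mol
  T = 321.7 K: K = (2.478, 0.253), RR gives ψ = 0.184, H_out = 6.112 kJ/mol
Linear interpolation between T = 321.7 (H_out = 6.112) and T = 324.0 (H_out = 7.305) on hF = 7.083 gives T ≈ 323.6 K, at which ψ = 0.21.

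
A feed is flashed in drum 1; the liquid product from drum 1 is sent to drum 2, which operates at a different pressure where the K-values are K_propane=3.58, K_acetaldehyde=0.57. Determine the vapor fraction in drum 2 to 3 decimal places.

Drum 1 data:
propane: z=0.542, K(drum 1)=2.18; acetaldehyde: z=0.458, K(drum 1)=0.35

V/F (drum 2) = 0.576

Drum 1:
Let ψ₁ = V/F and solve Σ zᵢ(Kᵢ−1)/(1+ψ₁(Kᵢ−1)) = 0.
Check two-phase: ΣzᵢKᵢ = 1.342 > 1 and Σzᵢ/Kᵢ = 1.557 > 1, so g(0) = 0.342 > 0 and g(1) = -0.557 < 0.
Binary case is linear: z₁(K₁−1)(1+ψ₁(K₂−1)) + z₂(K₂−1)(1+ψ₁(K₁−1)) = 0
⇒ ψ₁ = [z₁(K₁−1)+z₂(K₂−1)] / [−(K₁−1)(K₂−1)] = 0.3419/0.7670 = 0.446
Drum-1 compositions:
  propane: x = 0.355, y = 0.774
  acetaldehyde: x = 0.645, y = 0.226
Drum-2 feed = drum-1 liquid: z₂ = (0.3552, 0.6448).
Drum 2:
Rachford–Rice: g(ψ₂) = Σ zᵢ(Kᵢ−1)/(1+ψ₂(Kᵢ−1)) = 0.
g(0) = ΣzᵢKᵢ − 1 = 0.639 and g(1) = 1 − Σzᵢ/Kᵢ = -0.230, so a root lies in (0, 1).
Binary case is linear: z₁(K₁−1)(1+ψ₂(K₂−1)) + z₂(K₂−1)(1+ψ₂(K₁−1)) = 0
⇒ ψ₂ = [z₁(K₁−1)+z₂(K₂−1)] / [−(K₁−1)(K₂−1)] = 0.6391/1.1094 = 0.576
  propane: x = 0.143, y = 0.511
  acetaldehyde: x = 0.857, y = 0.489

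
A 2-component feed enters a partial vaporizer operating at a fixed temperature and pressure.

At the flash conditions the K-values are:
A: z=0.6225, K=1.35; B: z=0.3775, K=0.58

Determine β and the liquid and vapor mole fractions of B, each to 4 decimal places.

Rachford–Rice: g(β) = Σ zᵢ(Kᵢ−1)/(1+β(Kᵢ−1)) = 0.
g(0) = ΣzᵢKᵢ − 1 = 0.0593 and g(1) = 1 − Σzᵢ/Kᵢ = -0.1120, so a root lies in (0, 1).
Binary case is linear: z₁(K₁−1)(1+β(K₂−1)) + z₂(K₂−1)(1+β(K₁−1)) = 0
⇒ β = [z₁(K₁−1)+z₂(K₂−1)] / [−(K₁−1)(K₂−1)] = 0.05933/0.14700 = 0.4036
Compositions from xᵢ = zᵢ/(1+β(Kᵢ−1)), yᵢ = Kᵢxᵢ:
  A: x = 0.5455, y = 0.7364
  B: x = 0.4545, y = 0.2636

β = 0.4036, x_B = 0.4545, y_B = 0.2636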